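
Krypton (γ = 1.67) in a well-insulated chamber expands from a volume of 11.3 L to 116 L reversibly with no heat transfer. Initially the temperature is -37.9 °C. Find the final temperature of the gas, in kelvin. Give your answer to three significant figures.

T₂ ≈ 49.4 K

Adiabatic: T₁V₁^(γ−1) = T₂V₂^(γ−1) ⇒ T₂ = T₁ (V₁/V₂)^(γ−1).
T₁ = -37.9 °C = 235.2 K.
T₂ = 235.2 × (11.3/116)^(0.67) = 49.42 K.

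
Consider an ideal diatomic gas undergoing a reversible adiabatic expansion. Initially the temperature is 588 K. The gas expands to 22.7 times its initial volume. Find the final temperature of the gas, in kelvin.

T₂ ≈ 169 K

Adiabatic: T₁V₁^(γ−1) = T₂V₂^(γ−1) ⇒ T₂ = T₁ (V₁/V₂)^(γ−1).
For a diatomic ideal gas γ = 7/5, so γ−1 = 2/5.
T₂ = 588 × (1/22.7)^(2/5) = 168.6 K.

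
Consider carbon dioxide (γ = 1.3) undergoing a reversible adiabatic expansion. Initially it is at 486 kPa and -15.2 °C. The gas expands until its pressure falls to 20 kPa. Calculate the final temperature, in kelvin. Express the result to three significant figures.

Along an adiabat T P^((1−γ)/γ) is constant, so T₂ = T₁ (P₂/P₁)^((γ−1)/γ).
T₁ = -15.2 °C = 257.9 K.
T₂ = 257.9 × (20/486)^(0.231) = 123.5 K.

T₂ ≈ 124 K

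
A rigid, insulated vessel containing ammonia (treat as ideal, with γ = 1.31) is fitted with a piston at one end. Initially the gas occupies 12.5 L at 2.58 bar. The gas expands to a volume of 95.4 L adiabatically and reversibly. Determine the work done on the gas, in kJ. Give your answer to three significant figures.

P₂ = P₁(V₁/V₂)^γ = 2.58×(12.5/95.4)^(1.31) = 0.18 bar.
For a reversible adiabat, W_by_gas = (P₁V₁ − P₂V₂)/(γ−1).
W_by = (258000×0.0125 − 18000×0.0954) / (0.31) = 4863 J.
W_on_gas = −W_by = -4863 J.

W ≈ -4.86 kJ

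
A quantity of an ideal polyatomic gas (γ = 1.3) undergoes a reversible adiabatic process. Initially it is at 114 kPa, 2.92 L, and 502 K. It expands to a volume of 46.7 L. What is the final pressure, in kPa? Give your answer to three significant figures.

Adiabatic: P₁V₁^γ = P₂V₂^γ ⇒ P₂ = P₁ (V₁/V₂)^γ.
P₂ = 114 × (2.92/46.7)^(1.3) = 3.103 kPa.

P₂ ≈ 3.10 kPa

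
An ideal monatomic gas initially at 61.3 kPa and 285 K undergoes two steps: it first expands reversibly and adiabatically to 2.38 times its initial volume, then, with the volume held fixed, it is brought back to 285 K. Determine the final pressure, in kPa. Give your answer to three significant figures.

For a monatomic ideal gas γ = 5/3.
Adiabatic step (PV^γ = const): P₂ = 61.3×(1/2.38)^(5/3) = 14.45 kPa; T₂ = 285×(1/2.38)^(2/3) = 159.9 K.
Isochoric: P₃ = P₂(T₃/T₂) = 14.45 × (285/159.9) = 25.76 kPa.

P₃ ≈ 25.8 kPa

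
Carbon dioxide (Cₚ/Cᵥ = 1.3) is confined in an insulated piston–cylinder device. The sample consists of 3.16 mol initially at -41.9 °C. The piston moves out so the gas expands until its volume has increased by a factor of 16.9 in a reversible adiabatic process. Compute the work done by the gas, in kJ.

W ≈ 11.6 kJ

For a reversible adiabat TV^(γ−1) is constant, so T₂ = T₁ (V₁/V₂)^(γ−1).
T₁ = -41.9 °C = 231.2 K.
T₂ = 231.2 × (1/16.9)^(0.3) = 99.02 K.
Q = 0, so ΔU = W_on_gas = nCᵥΔT with Cᵥ = R/(γ−1) = 27.71 J/(mol·K).
ΔU = 3.16 × 27.71 × (99.02 − 231.2) = -11580 J.
Work done by the gas = −ΔU = 11580 J.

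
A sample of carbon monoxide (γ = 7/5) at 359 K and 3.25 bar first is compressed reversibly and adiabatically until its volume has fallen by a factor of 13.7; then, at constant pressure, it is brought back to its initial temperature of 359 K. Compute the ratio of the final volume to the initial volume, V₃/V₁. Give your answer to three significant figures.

Adiabatic step: V₂/V₁ = 0.07299; T₂ = T₁·13.7^(2/5) = 1023 K.
Isobaric step: V₃/V₂ = T₃/T₂ = 359/1023.
V₃/V₁ = (V₂/V₁)(V₃/V₂) = 0.07299 × (359/1023) = 0.02562.

V₃/V₁ ≈ 0.0256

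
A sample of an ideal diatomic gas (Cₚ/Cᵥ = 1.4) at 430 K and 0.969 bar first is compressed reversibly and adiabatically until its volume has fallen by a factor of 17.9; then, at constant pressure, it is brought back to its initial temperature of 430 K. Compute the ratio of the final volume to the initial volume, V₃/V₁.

Adiabatic step: V₂/V₁ = 0.05587; T₂ = T₁·17.9^(0.4) = 1363 K.
Isobaric step: V₃/V₂ = T₃/T₂ = 430/1363.
V₃/V₁ = (V₂/V₁)(V₃/V₂) = 0.05587 × (430/1363) = 0.01762.

V₃/V₁ ≈ 0.0176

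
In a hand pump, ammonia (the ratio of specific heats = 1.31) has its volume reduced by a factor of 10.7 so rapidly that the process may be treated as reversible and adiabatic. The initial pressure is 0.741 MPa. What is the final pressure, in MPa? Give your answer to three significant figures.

Since PV^γ is constant along a reversible adiabat, P₂ = P₁ (V₁/V₂)^γ.
P₂ = 0.741 × 10.7^(1.31) = 16.53 MPa.

P₂ ≈ 16.5 MPa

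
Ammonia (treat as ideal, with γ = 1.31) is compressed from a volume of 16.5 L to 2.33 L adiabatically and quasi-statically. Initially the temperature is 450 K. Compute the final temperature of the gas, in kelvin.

For a reversible adiabat TV^(γ−1) is constant, so T₂ = T₁ (V₁/V₂)^(γ−1).
T₂ = 450 × (16.5/2.33)^(0.31) = 825.6 K.

T₂ ≈ 826 K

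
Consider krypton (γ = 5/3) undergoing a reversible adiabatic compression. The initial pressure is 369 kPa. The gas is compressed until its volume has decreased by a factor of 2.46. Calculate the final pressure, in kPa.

Since PV^γ is constant along a reversible adiabat, P₂ = P₁ (V₁/V₂)^γ.
P₂ = 369 × 2.46^(5/3) = 1654 kPa.

P₂ ≈ 1650 kPa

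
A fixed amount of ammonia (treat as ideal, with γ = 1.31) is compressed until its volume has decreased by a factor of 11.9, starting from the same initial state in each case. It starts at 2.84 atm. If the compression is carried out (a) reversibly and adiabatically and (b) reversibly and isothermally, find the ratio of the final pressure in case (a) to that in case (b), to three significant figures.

P_adiabatic / P_isothermal ≈ 2.15

Isothermal: P_b = P₁(V₁/V₂) = 2.84×11.9.
Adiabatic: P_a = P₁(V₁/V₂)^γ = 2.84×11.9^(1.31).
P_a/P_b = (V₁/V₂)^(γ−1) = 11.9^(0.31) = 2.155.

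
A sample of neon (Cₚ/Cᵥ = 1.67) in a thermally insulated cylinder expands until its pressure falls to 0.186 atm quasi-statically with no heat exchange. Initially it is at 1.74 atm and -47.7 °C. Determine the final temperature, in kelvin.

T₂ ≈ 91.9 K

Along an adiabat T P^((1−γ)/γ) is constant, so T₂ = T₁ (P₂/P₁)^((γ−1)/γ).
T₁ = -47.7 °C = 225.4 K.
T₂ = 225.4 × (0.186/1.74)^(0.401) = 91.93 K.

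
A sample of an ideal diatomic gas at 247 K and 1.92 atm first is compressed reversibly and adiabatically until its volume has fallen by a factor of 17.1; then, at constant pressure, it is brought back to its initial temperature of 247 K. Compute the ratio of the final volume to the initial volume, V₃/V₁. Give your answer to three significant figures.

V₃/V₁ ≈ 0.0188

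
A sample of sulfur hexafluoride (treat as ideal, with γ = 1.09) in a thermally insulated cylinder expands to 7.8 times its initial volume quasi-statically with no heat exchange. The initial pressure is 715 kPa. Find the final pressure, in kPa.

Since PV^γ is constant along a reversible adiabat, P₂ = P₁ (V₁/V₂)^γ.
P₂ = 715 × (1/7.8)^(1.09) = 76.19 kPa.

P₂ ≈ 76.2 kPa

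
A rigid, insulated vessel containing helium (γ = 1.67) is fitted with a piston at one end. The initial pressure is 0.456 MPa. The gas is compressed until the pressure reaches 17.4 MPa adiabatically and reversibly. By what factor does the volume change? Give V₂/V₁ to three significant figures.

V₂/V₁ ≈ 0.113

From PV^γ = const, V₂/V₁ = (P₁/P₂)^(1/γ).
V₂/V₁ = (0.456/17.4)^(0.599) = 0.113.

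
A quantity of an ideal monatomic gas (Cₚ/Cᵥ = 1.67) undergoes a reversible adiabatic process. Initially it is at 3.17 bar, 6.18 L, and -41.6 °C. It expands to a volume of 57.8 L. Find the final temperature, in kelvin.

For a reversible adiabat TV^(γ−1) is constant, so T₂ = T₁ (V₁/V₂)^(γ−1).
T₁ = -41.6 °C = 231.5 K.
T₂ = 231.5 × (6.18/57.8)^(0.67) = 51.77 K.

T₂ ≈ 51.8 K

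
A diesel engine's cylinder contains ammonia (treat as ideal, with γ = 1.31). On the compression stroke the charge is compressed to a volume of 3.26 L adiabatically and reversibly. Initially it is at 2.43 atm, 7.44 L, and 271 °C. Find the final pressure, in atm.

P₂ ≈ 7.16 atm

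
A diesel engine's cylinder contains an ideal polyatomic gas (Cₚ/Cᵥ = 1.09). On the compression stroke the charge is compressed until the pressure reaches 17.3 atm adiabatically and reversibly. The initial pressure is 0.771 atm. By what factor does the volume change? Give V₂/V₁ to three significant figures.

From PV^γ = const, V₂/V₁ = (P₁/P₂)^(1/γ).
V₂/V₁ = (0.771/17.3)^(0.917) = 0.05762.

V₂/V₁ ≈ 0.0576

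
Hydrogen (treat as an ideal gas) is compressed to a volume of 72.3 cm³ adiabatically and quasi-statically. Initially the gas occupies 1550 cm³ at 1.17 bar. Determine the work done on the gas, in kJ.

γ = 7/5 for a diatomic ideal gas.
P₂ = P₁(V₁/V₂)^γ = 1.17×(1550/72.3)^(7/5) = 85.48 bar.
For a reversible adiabat, W_by_gas = (P₁V₁ − P₂V₂)/(γ−1).
W_by = (117000×0.00155 − 8.548×10^6×7.23×10^-5) / (2/5) = -1092 J.
W_on_gas = −W_by = 1092 J.

W ≈ 1.09 kJ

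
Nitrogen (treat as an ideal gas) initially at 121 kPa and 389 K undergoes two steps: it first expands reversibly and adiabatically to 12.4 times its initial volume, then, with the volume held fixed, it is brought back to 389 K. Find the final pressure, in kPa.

For a diatomic ideal gas γ = 7/5.
Adiabatic step (PV^γ = const): P₂ = 121×(1/12.4)^(7/5) = 3.564 kPa; T₂ = 389×(1/12.4)^(2/5) = 142.1 K.
Isochoric: P₃ = P₂(T₃/T₂) = 3.564 × (389/142.1) = 9.758 kPa.

P₃ ≈ 9.76 kPa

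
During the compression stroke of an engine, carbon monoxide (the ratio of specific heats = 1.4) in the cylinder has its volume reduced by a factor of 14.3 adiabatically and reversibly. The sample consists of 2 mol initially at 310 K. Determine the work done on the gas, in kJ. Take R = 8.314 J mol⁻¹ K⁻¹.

W ≈ 24.5 kJ

Adiabatic: T₁V₁^(γ−1) = T₂V₂^(γ−1) ⇒ T₂ = T₁ (V₁/V₂)^(γ−1).
T₂ = 310 × 14.3^(0.4) = 898.5 K.
Q = 0, so ΔU = W_on_gas = nCᵥΔT with Cᵥ = R/(γ−1) = 20.79 J/(mol·K).
ΔU = 2 × 20.79 × (898.5 − 310) = 24460 J.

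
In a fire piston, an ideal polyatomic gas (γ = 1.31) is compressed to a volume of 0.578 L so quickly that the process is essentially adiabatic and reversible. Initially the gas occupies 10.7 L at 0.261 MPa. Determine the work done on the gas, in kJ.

W ≈ 13.3 kJ

P₂ = P₁(V₁/V₂)^γ = 0.261×(10.7/0.578)^(1.31) = 11.94 MPa.
For a reversible adiabat, W_by_gas = (P₁V₁ − P₂V₂)/(γ−1).
W_by = (261000×0.0107 − 1.194×10^7×0.000578) / (0.31) = -13250 J.
W_on_gas = −W_by = 13250 J.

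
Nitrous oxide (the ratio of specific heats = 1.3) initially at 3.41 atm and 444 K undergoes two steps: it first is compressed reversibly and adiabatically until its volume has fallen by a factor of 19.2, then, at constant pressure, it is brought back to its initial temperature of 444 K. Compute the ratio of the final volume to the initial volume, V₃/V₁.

V₃/V₁ ≈ 0.0215

Adiabatic step: V₂/V₁ = 0.05208; T₂ = T₁·19.2^(0.3) = 1077 K.
Isobaric step: V₃/V₂ = T₃/T₂ = 444/1077.
V₃/V₁ = (V₂/V₁)(V₃/V₂) = 0.05208 × (444/1077) = 0.02146.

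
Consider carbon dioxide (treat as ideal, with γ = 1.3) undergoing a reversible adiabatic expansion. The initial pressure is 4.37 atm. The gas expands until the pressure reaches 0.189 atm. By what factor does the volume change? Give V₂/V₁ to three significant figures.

V₂/V₁ ≈ 11.2

From PV^γ = const, V₂/V₁ = (P₁/P₂)^(1/γ).
V₂/V₁ = (4.37/0.189)^(0.769) = 11.2.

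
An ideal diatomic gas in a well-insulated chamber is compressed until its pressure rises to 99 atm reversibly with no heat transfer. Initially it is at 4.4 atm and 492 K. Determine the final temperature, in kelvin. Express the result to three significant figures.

Along an adiabat T P^((1−γ)/γ) is constant, so T₂ = T₁ (P₂/P₁)^((γ−1)/γ).
For a diatomic ideal gas γ = 7/5, so (γ−1)/γ = 2/7.
T₂ = 492 × (99/4.4)^(2/7) = 1198 K.

T₂ ≈ 1200 K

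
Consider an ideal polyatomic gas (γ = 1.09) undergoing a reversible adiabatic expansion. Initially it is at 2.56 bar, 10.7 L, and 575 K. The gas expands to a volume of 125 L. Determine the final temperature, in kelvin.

Adiabatic: T₁V₁^(γ−1) = T₂V₂^(γ−1) ⇒ T₂ = T₁ (V₁/V₂)^(γ−1).
T₂ = 575 × (10.7/125)^(0.09) = 460.9 K.

T₂ ≈ 461 K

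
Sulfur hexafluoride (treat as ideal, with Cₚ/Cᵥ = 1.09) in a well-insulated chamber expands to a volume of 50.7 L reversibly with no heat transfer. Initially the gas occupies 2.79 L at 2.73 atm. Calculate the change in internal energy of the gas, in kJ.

ΔU ≈ -1.97 kJ

P₂ = P₁(V₁/V₂)^γ = 2.73×(2.79/50.7)^(1.09) = 0.1157 atm.
For a reversible adiabat, W_by_gas = (P₁V₁ − P₂V₂)/(γ−1).
W_by = (276600×0.00279 − 11730×0.0507) / (0.09) = 1970 J.
Q = 0 ⇒ ΔU = −W_by = -1970 J.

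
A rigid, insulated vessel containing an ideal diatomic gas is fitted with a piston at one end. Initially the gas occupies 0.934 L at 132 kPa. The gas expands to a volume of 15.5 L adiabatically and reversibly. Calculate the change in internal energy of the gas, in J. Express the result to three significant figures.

ΔU ≈ -208 J

γ = 7/5 for a diatomic ideal gas.
P₂ = P₁(V₁/V₂)^γ = 132×(0.934/15.5)^(7/5) = 2.586 kPa.
For a reversible adiabat, W_by_gas = (P₁V₁ − P₂V₂)/(γ−1).
W_by = (132000×0.000934 − 2586×0.0155) / (2/5) = 208 J.
Q = 0 ⇒ ΔU = −W_by = -208 J.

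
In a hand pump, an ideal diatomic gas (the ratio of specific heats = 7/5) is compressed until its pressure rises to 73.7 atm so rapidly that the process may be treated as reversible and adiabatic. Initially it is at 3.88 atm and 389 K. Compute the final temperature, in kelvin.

Along an adiabat T P^((1−γ)/γ) is constant, so T₂ = T₁ (P₂/P₁)^((γ−1)/γ).
T₂ = 389 × (73.7/3.88)^(2/7) = 902.1 K.

T₂ ≈ 902 K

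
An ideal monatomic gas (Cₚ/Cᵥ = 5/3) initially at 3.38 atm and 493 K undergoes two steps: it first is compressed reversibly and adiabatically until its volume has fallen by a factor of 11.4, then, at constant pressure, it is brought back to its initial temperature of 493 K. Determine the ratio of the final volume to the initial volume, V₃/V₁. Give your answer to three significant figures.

V₃/V₁ ≈ 0.0173

Adiabatic step: V₂/V₁ = 0.08772; T₂ = T₁·11.4^(2/3) = 2497 K.
Isobaric step: V₃/V₂ = T₃/T₂ = 493/2497.
V₃/V₁ = (V₂/V₁)(V₃/V₂) = 0.08772 × (493/2497) = 0.01732.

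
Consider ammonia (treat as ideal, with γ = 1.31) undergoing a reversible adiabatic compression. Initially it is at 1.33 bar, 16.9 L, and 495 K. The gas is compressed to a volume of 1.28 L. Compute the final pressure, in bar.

P₂ ≈ 39.1 bar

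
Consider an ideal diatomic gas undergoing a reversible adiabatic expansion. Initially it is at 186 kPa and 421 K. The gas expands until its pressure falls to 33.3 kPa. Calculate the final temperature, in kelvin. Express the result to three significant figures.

Along an adiabat T P^((1−γ)/γ) is constant, so T₂ = T₁ (P₂/P₁)^((γ−1)/γ).
For a diatomic ideal gas γ = 7/5, so (γ−1)/γ = 2/7.
T₂ = 421 × (33.3/186)^(2/7) = 257.5 K.

T₂ ≈ 258 K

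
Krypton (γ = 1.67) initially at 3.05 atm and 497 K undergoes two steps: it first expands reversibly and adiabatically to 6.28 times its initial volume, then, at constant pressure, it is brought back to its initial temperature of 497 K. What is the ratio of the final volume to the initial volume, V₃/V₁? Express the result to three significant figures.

V₃/V₁ ≈ 21.5

Adiabatic step: V₂/V₁ = 6.28; T₂ = T₁·(1/6.28)^(0.67) = 145.1 K.
Isobaric step: V₃/V₂ = T₃/T₂ = 497/145.1.
V₃/V₁ = (V₂/V₁)(V₃/V₂) = 6.28 × (497/145.1) = 21.51.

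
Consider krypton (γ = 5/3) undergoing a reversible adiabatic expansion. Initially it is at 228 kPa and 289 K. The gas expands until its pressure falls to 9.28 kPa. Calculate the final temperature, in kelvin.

Adiabatic: T₂/T₁ = (P₂/P₁)^((γ−1)/γ).
T₂ = 289 × (9.28/228)^(2/5) = 80.31 K.

T₂ ≈ 80.3 K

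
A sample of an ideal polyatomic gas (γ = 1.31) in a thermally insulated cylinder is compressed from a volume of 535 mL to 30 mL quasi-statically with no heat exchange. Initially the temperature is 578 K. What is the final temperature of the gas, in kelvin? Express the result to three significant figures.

For a reversible adiabat TV^(γ−1) is constant, so T₂ = T₁ (V₁/V₂)^(γ−1).
T₂ = 578 × (535/30)^(0.31) = 1412 K.

T₂ ≈ 1410 K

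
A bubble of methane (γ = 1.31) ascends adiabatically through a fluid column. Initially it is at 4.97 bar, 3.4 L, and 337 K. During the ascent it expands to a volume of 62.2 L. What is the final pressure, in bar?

P₂ ≈ 0.110 bar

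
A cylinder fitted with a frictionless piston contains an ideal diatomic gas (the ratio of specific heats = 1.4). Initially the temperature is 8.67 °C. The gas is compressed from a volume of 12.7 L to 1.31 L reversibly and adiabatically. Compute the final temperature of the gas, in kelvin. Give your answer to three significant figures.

Adiabatic: T₁V₁^(γ−1) = T₂V₂^(γ−1) ⇒ T₂ = T₁ (V₁/V₂)^(γ−1).
T₁ = 8.67 °C = 281.8 K.
T₂ = 281.8 × (12.7/1.31)^(0.4) = 699.2 K.

T₂ ≈ 699 K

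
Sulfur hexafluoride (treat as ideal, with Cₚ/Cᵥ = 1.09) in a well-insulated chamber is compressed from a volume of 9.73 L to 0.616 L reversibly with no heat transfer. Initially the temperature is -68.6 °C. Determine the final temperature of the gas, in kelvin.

T₂ ≈ 262 K

Adiabatic: T₁V₁^(γ−1) = T₂V₂^(γ−1) ⇒ T₂ = T₁ (V₁/V₂)^(γ−1).
T₁ = -68.6 °C = 204.5 K.
T₂ = 204.5 × (9.73/0.616)^(0.09) = 262.2 K.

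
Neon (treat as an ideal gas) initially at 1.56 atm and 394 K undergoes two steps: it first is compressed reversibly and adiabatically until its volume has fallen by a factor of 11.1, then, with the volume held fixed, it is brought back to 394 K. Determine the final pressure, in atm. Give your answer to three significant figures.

P₃ ≈ 17.3 atm

For a monatomic ideal gas γ = 5/3.
Adiabatic step (PV^γ = const): P₂ = 1.56×11.1^(5/3) = 86.16 atm; T₂ = 394×11.1^(2/3) = 1961 K.
Isochoric: P₃ = P₂(T₃/T₂) = 86.16 × (394/1961) = 17.32 atm.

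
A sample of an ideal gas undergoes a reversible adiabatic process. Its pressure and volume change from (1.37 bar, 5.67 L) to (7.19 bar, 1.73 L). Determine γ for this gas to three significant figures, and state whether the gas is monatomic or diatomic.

PV^γ = const ⇒ γ = ln(P₂/P₁) / ln(V₁/V₂).
γ = ln(7.19/1.37) / ln(5.67/1.73) = 1.397.
γ ≈ 1.40 is close to 7/5, so the gas is diatomic.

γ ≈ 1.40; diatomic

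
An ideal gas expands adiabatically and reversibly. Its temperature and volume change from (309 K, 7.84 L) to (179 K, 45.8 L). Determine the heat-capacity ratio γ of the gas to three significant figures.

TV^(γ−1) = const ⇒ γ − 1 = ln(T₂/T₁) / ln(V₁/V₂).
γ = 1 + ln(179/309) / ln(7.84/45.8) = 1.309.

γ ≈ 1.31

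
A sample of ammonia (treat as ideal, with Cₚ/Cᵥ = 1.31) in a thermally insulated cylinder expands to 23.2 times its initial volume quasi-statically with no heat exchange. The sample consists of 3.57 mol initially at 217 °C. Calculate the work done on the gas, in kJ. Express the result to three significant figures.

W ≈ -29.2 kJ

For a reversible adiabat TV^(γ−1) is constant, so T₂ = T₁ (V₁/V₂)^(γ−1).
T₁ = 217 °C = 490.1 K.
T₂ = 490.1 × (1/23.2)^(0.31) = 184.9 K.
Q = 0, so ΔU = W_on_gas = nCᵥΔT with Cᵥ = R/(γ−1) = 26.82 J/(mol·K).
ΔU = 3.57 × 26.82 × (184.9 − 490.1) = -29220 J.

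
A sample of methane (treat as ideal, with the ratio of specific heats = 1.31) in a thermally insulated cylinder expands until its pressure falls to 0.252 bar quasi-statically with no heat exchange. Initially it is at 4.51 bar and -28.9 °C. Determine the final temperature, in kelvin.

Along an adiabat T P^((1−γ)/γ) is constant, so T₂ = T₁ (P₂/P₁)^((γ−1)/γ).
T₁ = -28.9 °C = 244.2 K.
T₂ = 244.2 × (0.252/4.51)^(0.237) = 123.4 K.

T₂ ≈ 123 K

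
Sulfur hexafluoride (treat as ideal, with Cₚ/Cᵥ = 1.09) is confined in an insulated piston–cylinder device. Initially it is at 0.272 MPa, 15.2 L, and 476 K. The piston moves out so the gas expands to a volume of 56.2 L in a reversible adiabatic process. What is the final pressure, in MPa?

P₂ ≈ 0.0654 MPa

Adiabatic: P₁V₁^γ = P₂V₂^γ ⇒ P₂ = P₁ (V₁/V₂)^γ.
P₂ = 0.272 × (15.2/56.2)^(1.09) = 0.0654 MPa.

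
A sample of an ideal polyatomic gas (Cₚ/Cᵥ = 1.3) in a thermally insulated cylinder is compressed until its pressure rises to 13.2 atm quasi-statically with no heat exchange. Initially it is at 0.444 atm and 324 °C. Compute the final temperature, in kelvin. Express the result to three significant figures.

T₂ ≈ 1310 K

Adiabatic: T₂/T₁ = (P₂/P₁)^((γ−1)/γ).
T₁ = 324 °C = 597.1 K.
T₂ = 597.1 × (13.2/0.444)^(0.231) = 1306 K.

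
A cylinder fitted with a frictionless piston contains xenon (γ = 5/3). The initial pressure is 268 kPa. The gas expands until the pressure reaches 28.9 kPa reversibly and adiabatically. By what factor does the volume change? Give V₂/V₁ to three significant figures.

V₂/V₁ ≈ 3.80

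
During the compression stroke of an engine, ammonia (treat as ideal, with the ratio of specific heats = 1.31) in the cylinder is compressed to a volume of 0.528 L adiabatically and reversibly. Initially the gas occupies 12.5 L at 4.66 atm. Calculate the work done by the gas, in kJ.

P₂ = P₁(V₁/V₂)^γ = 4.66×(12.5/0.528)^(1.31) = 294.2 atm.
For a reversible adiabat, W_by_gas = (P₁V₁ − P₂V₂)/(γ−1).
W_by = (472200×0.0125 − 2.981×10^7×0.000528) / (0.31) = -31740 J.

W ≈ -31.7 kJ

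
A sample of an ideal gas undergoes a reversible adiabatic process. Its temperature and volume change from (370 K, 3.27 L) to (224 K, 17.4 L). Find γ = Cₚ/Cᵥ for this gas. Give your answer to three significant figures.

TV^(γ−1) = const ⇒ γ − 1 = ln(T₂/T₁) / ln(V₁/V₂).
γ = 1 + ln(224/370) / ln(3.27/17.4) = 1.3.

γ ≈ 1.30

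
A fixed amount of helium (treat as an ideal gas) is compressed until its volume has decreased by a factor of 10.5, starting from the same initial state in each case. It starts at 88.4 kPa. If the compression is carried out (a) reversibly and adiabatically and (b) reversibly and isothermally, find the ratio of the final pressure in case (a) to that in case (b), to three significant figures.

For a monatomic ideal gas γ = 5/3.
Isothermal: P_b = P₁(V₁/V₂) = 88.4×10.5.
Adiabatic: P_a = P₁(V₁/V₂)^γ = 88.4×10.5^(5/3).
P_a/P_b = (V₁/V₂)^(γ−1) = 10.5^(2/3) = 4.795.

P_adiabatic / P_isothermal ≈ 4.80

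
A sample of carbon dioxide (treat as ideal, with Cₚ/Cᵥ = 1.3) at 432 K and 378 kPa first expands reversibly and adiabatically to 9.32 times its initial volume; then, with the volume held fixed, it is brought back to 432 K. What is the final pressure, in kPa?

P₃ ≈ 40.6 kPa

Adiabatic step (PV^γ = const): P₂ = 378×(1/9.32)^(1.3) = 20.76 kPa; T₂ = 432×(1/9.32)^(0.3) = 221.1 K.
Isochoric: P₃ = P₂(T₃/T₂) = 20.76 × (432/221.1) = 40.56 kPa.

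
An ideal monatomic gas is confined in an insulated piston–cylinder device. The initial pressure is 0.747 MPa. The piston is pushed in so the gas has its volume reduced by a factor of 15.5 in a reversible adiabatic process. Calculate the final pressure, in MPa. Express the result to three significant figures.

P₂ ≈ 72.0 MPa

Since PV^γ is constant along a reversible adiabat, P₂ = P₁ (V₁/V₂)^γ.
For a monatomic ideal gas γ = 5/3.
P₂ = 0.747 × 15.5^(5/3) = 71.98 MPa.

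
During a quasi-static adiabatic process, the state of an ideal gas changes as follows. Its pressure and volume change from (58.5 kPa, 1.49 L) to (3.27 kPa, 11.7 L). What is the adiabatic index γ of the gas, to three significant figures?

γ ≈ 1.40

PV^γ = const ⇒ γ = ln(P₂/P₁) / ln(V₁/V₂).
γ = ln(3.27/58.5) / ln(1.49/11.7) = 1.4.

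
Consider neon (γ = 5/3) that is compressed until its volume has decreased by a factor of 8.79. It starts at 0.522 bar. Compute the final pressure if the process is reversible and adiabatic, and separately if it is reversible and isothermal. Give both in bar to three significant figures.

Isothermal: P₂ = P₁(V₁/V₂) = 0.522×8.79 = 4.588 bar.
Adiabatic: P₂ = P₁(V₁/V₂)^γ = 0.522×8.79^(5/3) = 19.54 bar.

adiabatic: 19.5 bar; isothermal: 4.59 bar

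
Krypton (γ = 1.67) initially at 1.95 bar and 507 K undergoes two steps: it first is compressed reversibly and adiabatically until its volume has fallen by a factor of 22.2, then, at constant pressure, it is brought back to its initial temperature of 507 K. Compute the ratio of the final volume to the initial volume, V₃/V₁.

V₃/V₁ ≈ 0.00564

Adiabatic step: V₂/V₁ = 0.04505; T₂ = T₁·22.2^(0.67) = 4046 K.
Isobaric step: V₃/V₂ = T₃/T₂ = 507/4046.
V₃/V₁ = (V₂/V₁)(V₃/V₂) = 0.04505 × (507/4046) = 0.005644.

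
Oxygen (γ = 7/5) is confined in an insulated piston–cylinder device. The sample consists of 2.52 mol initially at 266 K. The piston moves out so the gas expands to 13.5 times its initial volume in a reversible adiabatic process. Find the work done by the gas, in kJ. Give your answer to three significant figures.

For a reversible adiabat TV^(γ−1) is constant, so T₂ = T₁ (V₁/V₂)^(γ−1).
T₂ = 266 × (1/13.5)^(2/5) = 93.92 K.
Q = 0, so ΔU = W_on_gas = nCᵥΔT with Cᵥ = R/(γ−1) = 20.79 J/(mol·K).
ΔU = 2.52 × 20.79 × (93.92 − 266) = -9013 J.
Work done by the gas = −ΔU = 9013 J.

W ≈ 9.01 kJ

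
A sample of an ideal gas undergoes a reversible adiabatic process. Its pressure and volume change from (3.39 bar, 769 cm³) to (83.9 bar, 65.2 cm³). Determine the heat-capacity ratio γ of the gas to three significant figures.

PV^γ = const ⇒ γ = ln(P₂/P₁) / ln(V₁/V₂).
γ = ln(83.9/3.39) / ln(769/65.2) = 1.3.

γ ≈ 1.30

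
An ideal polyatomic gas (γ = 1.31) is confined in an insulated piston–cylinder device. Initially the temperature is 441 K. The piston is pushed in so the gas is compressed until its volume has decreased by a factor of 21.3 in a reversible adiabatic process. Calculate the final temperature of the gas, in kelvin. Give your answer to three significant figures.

For a reversible adiabat TV^(γ−1) is constant, so T₂ = T₁ (V₁/V₂)^(γ−1).
T₂ = 441 × 21.3^(0.31) = 1138 K.

T₂ ≈ 1140 K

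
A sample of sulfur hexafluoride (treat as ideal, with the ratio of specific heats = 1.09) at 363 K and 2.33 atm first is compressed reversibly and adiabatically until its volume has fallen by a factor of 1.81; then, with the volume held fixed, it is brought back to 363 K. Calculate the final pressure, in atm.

P₃ ≈ 4.22 atm

Adiabatic step (PV^γ = const): P₂ = 2.33×1.81^(1.09) = 4.449 atm; T₂ = 363×1.81^(0.09) = 382.9 K.
Isochoric: P₃ = P₂(T₃/T₂) = 4.449 × (363/382.9) = 4.217 atm.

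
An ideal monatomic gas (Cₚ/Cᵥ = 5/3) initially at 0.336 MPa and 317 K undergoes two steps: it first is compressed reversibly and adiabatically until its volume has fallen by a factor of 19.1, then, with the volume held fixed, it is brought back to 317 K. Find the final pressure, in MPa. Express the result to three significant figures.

P₃ ≈ 6.42 MPa

Adiabatic step (PV^γ = const): P₂ = 0.336×19.1^(5/3) = 45.86 MPa; T₂ = 317×19.1^(2/3) = 2265 K.
Isochoric: P₃ = P₂(T₃/T₂) = 45.86 × (317/2265) = 6.418 MPa.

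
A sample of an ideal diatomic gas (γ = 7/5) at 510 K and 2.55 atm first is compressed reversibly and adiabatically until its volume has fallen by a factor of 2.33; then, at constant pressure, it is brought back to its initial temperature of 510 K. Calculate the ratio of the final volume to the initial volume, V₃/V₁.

V₃/V₁ ≈ 0.306

Adiabatic step: V₂/V₁ = 0.4292; T₂ = T₁·2.33^(2/5) = 715.3 K.
Isobaric step: V₃/V₂ = T₃/T₂ = 510/715.3.
V₃/V₁ = (V₂/V₁)(V₃/V₂) = 0.4292 × (510/715.3) = 0.306.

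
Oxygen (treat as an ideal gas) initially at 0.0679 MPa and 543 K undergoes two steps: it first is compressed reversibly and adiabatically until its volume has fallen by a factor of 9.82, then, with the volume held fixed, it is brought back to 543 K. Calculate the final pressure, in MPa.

P₃ ≈ 0.667 MPa

For a diatomic ideal gas γ = 7/5.
Adiabatic step (PV^γ = const): P₂ = 0.0679×9.82^(7/5) = 1.663 MPa; T₂ = 543×9.82^(2/5) = 1354 K.
Isochoric: P₃ = P₂(T₃/T₂) = 1.663 × (543/1354) = 0.6668 MPa.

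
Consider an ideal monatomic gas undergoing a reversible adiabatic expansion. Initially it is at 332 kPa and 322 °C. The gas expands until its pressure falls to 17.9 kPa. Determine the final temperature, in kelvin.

Along an adiabat T P^((1−γ)/γ) is constant, so T₂ = T₁ (P₂/P₁)^((γ−1)/γ).
For a monatomic ideal gas γ = 5/3, so (γ−1)/γ = 2/5.
T₁ = 322 °C = 595.1 K.
T₂ = 595.1 × (17.9/332)^(2/5) = 185.1 K.

T₂ ≈ 185 K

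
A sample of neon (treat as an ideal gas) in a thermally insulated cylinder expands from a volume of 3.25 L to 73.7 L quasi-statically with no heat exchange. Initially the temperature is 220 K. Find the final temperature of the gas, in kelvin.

Adiabatic: T₁V₁^(γ−1) = T₂V₂^(γ−1) ⇒ T₂ = T₁ (V₁/V₂)^(γ−1).
For a monatomic ideal gas γ = 5/3, so γ−1 = 2/3.
T₂ = 220 × (3.25/73.7)^(2/3) = 27.46 K.

T₂ ≈ 27.5 K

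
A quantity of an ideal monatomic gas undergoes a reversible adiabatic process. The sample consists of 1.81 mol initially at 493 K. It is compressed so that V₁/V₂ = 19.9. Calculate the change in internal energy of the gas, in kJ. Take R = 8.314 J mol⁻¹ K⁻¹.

For a reversible adiabat TV^(γ−1) is constant, so T₂ = T₁ (V₁/V₂)^(γ−1).
γ = 5/3 for a monatomic ideal gas, so γ−1 = 2/3.
T₂ = 493 × 19.9^(2/3) = 3620 K.
Q = 0, so ΔU = W_on_gas = nCᵥΔT with Cᵥ = R/(γ−1) = 12.47 J/(mol·K).
ΔU = 1.81 × 12.47 × (3620 − 493) = 70590 J.

ΔU ≈ 70.6 kJ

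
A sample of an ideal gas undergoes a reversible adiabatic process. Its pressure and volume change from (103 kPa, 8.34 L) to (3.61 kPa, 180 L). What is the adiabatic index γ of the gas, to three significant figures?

PV^γ = const ⇒ γ = ln(P₂/P₁) / ln(V₁/V₂).
γ = ln(3.61/103) / ln(8.34/180) = 1.091.

γ ≈ 1.09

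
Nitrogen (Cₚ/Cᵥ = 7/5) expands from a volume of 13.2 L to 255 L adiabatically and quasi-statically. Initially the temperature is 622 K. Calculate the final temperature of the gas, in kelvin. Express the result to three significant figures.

For a reversible adiabat TV^(γ−1) is constant, so T₂ = T₁ (V₁/V₂)^(γ−1).
T₂ = 622 × (13.2/255)^(2/5) = 190.3 K.

T₂ ≈ 190 K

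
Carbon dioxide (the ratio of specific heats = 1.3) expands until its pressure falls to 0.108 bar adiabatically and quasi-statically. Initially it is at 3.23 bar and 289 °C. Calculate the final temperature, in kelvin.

Adiabatic: T₂/T₁ = (P₂/P₁)^((γ−1)/γ).
T₁ = 289 °C = 562.1 K.
T₂ = 562.1 × (0.108/3.23)^(0.231) = 256.6 K.

T₂ ≈ 257 K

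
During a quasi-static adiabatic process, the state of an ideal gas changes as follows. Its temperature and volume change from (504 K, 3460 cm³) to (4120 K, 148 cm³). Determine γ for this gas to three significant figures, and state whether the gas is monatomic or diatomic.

TV^(γ−1) = const ⇒ γ − 1 = ln(T₂/T₁) / ln(V₁/V₂).
γ = 1 + ln(4120/504) / ln(3460/148) = 1.667.
γ ≈ 1.67 is close to 5/3, so the gas is monatomic.

γ ≈ 1.67; monatomic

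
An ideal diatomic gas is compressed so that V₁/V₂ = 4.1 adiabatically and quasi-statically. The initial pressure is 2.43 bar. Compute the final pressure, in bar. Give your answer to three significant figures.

P₂ ≈ 17.5 bar

Since PV^γ is constant along a reversible adiabat, P₂ = P₁ (V₁/V₂)^γ.
For a diatomic ideal gas γ = 7/5.
P₂ = 2.43 × 4.1^(7/5) = 17.52 bar.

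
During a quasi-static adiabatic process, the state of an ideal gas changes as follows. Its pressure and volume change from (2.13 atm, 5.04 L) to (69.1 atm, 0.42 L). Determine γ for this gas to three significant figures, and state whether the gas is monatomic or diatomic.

γ ≈ 1.40; diatomic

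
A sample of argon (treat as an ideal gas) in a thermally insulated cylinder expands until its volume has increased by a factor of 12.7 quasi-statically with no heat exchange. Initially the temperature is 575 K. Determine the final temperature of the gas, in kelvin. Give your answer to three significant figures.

Adiabatic: T₁V₁^(γ−1) = T₂V₂^(γ−1) ⇒ T₂ = T₁ (V₁/V₂)^(γ−1).
For a monatomic ideal gas γ = 5/3, so γ−1 = 2/3.
T₂ = 575 × (1/12.7)^(2/3) = 105.6 K.

T₂ ≈ 106 K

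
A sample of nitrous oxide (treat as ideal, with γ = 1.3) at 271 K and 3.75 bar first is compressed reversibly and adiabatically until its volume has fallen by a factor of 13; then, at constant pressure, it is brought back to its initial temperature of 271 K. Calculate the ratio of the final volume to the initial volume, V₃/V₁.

V₃/V₁ ≈ 0.0356

Adiabatic step: V₂/V₁ = 0.07692; T₂ = T₁·13^(0.3) = 585 K.
Isobaric step: V₃/V₂ = T₃/T₂ = 271/585.
V₃/V₁ = (V₂/V₁)(V₃/V₂) = 0.07692 × (271/585) = 0.03563.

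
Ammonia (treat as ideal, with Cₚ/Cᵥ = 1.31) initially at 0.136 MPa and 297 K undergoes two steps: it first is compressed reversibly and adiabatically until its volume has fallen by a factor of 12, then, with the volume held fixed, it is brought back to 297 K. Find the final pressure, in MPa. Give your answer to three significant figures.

Adiabatic step (PV^γ = const): P₂ = 0.136×12^(1.31) = 3.526 MPa; T₂ = 297×12^(0.31) = 641.7 K.
Isochoric: P₃ = P₂(T₃/T₂) = 3.526 × (297/641.7) = 1.632 MPa.

P₃ ≈ 1.63 MPa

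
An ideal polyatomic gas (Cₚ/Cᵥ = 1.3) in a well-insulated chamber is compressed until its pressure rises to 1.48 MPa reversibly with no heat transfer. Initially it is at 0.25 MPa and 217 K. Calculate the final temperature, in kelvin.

T₂ ≈ 327 K

Along an adiabat T P^((1−γ)/γ) is constant, so T₂ = T₁ (P₂/P₁)^((γ−1)/γ).
T₂ = 217 × (1.48/0.25)^(0.231) = 327.1 K.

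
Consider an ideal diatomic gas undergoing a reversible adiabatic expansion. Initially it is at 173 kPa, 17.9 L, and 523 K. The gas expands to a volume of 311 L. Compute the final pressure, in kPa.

P₂ ≈ 3.18 kPa

Adiabatic: P₁V₁^γ = P₂V₂^γ ⇒ P₂ = P₁ (V₁/V₂)^γ.
γ = 7/5 for a diatomic ideal gas.
P₂ = 173 × (17.9/311)^(7/5) = 3.178 kPa.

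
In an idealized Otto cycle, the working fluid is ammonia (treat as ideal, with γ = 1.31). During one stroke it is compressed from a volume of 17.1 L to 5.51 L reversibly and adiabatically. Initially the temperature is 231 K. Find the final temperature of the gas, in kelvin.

T₂ ≈ 328 K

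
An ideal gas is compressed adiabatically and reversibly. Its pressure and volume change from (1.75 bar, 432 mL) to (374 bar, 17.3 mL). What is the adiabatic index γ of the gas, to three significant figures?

γ ≈ 1.67

PV^γ = const ⇒ γ = ln(P₂/P₁) / ln(V₁/V₂).
γ = ln(374/1.75) / ln(432/17.3) = 1.667.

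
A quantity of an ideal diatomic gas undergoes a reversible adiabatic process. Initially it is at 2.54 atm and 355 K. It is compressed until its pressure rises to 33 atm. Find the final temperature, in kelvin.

Along an adiabat T P^((1−γ)/γ) is constant, so T₂ = T₁ (P₂/P₁)^((γ−1)/γ).
For a diatomic ideal gas γ = 7/5, so (γ−1)/γ = 2/7.
T₂ = 355 × (33/2.54)^(2/7) = 738.6 K.

T₂ ≈ 739 K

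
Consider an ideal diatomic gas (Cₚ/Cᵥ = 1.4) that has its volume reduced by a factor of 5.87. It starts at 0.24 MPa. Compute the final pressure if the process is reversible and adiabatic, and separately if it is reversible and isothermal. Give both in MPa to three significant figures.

Isothermal: P₂ = P₁(V₁/V₂) = 0.24×5.87 = 1.409 MPa.
Adiabatic: P₂ = P₁(V₁/V₂)^γ = 0.24×5.87^(1.4) = 2.86 MPa.

adiabatic: 2.86 MPa; isothermal: 1.41 MPa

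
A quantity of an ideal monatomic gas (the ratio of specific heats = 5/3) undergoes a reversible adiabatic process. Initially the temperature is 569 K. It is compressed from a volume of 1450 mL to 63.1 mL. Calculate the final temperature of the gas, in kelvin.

T₂ ≈ 4600 K

Adiabatic: T₁V₁^(γ−1) = T₂V₂^(γ−1) ⇒ T₂ = T₁ (V₁/V₂)^(γ−1).
T₂ = 569 × (1450/63.1)^(2/3) = 4599 K.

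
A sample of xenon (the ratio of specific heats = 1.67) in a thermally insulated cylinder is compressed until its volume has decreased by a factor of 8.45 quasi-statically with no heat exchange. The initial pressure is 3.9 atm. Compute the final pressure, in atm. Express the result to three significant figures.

Adiabatic: P₁V₁^γ = P₂V₂^γ ⇒ P₂ = P₁ (V₁/V₂)^γ.
P₂ = 3.9 × 8.45^(1.67) = 137.7 atm.

P₂ ≈ 138 atm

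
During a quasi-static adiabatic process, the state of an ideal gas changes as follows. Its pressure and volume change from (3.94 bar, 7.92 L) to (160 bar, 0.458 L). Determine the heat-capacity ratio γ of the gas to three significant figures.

PV^γ = const ⇒ γ = ln(P₂/P₁) / ln(V₁/V₂).
γ = ln(160/3.94) / ln(7.92/0.458) = 1.3.

γ ≈ 1.30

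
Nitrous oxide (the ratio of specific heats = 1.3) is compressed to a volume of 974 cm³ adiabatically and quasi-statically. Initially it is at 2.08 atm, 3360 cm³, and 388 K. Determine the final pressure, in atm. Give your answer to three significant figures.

Since PV^γ is constant along a reversible adiabat, P₂ = P₁ (V₁/V₂)^γ.
P₂ = 2.08 × (3360/974)^(1.3) = 10.4 atm.

P₂ ≈ 10.4 atm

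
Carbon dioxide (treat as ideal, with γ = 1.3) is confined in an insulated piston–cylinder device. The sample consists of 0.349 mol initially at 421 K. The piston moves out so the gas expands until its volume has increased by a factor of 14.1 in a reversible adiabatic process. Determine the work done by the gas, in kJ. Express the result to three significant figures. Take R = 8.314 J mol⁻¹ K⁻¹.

W ≈ 2.23 kJ

Adiabatic: T₁V₁^(γ−1) = T₂V₂^(γ−1) ⇒ T₂ = T₁ (V₁/V₂)^(γ−1).
T₂ = 421 × (1/14.1)^(0.3) = 190.3 K.
Q = 0, so ΔU = W_on_gas = nCᵥΔT with Cᵥ = R/(γ−1) = 27.71 J/(mol·K).
ΔU = 0.349 × 27.71 × (190.3 − 421) = -2231 J.
Work done by the gas = −ΔU = 2231 J.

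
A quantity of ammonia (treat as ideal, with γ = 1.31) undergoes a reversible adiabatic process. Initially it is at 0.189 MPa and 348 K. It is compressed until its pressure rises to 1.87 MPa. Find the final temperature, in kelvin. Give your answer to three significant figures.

Adiabatic: T₂/T₁ = (P₂/P₁)^((γ−1)/γ).
T₂ = 348 × (1.87/0.189)^(0.237) = 598.6 K.

T₂ ≈ 599 K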